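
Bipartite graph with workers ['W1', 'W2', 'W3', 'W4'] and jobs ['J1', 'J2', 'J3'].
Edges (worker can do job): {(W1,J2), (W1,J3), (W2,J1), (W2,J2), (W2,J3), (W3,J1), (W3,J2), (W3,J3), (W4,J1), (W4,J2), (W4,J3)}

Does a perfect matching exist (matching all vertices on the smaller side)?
Yes, perfect matching exists (size 3)

Perfect matching: {(W1,J3), (W3,J2), (W4,J1)}
All 3 vertices on the smaller side are matched.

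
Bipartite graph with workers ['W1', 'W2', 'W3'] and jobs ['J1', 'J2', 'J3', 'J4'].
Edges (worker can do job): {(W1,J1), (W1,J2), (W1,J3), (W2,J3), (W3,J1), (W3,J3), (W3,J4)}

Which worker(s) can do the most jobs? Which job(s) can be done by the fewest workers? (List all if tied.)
Most versatile: W1, W3 (3 jobs); Least covered: J2, J4 (1 workers)

Worker degrees (jobs they can do): W1:3, W2:1, W3:3
Job degrees (workers who can do it): J1:2, J2:1, J3:3, J4:1

Maximum worker degree is 3, achieved by: W1, W3
Minimum job degree is 1, achieved by: J2, J4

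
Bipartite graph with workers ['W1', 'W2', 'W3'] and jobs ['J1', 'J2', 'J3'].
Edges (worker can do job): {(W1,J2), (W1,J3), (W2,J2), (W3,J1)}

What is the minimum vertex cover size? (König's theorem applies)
Minimum vertex cover size = 3

By König's theorem: in bipartite graphs,
min vertex cover = max matching = 3

Maximum matching has size 3, so minimum vertex cover also has size 3.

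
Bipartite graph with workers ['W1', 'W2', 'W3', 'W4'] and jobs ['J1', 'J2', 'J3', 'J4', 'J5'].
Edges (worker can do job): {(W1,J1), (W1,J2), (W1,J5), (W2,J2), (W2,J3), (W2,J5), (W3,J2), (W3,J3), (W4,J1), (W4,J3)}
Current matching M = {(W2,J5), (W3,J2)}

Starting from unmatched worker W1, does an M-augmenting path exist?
Yes: W1 → J2 → W3 → J3

An M-augmenting path alternates non-matching / matching edges, starting and ending at unmatched vertices.
Path: W1 → J2 → W3 → J3
(J3 is unmatched in M, so the path is augmenting.)
Flipping edges along this path would increase |M| from 2 to 3.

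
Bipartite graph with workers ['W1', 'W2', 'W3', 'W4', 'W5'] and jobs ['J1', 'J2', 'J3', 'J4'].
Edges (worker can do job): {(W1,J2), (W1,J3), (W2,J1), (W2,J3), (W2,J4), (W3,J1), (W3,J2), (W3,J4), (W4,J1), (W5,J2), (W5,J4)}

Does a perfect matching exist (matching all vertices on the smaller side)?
Yes, perfect matching exists (size 4)

Perfect matching: {(W1,J3), (W3,J2), (W4,J1), (W5,J4)}
All 4 vertices on the smaller side are matched.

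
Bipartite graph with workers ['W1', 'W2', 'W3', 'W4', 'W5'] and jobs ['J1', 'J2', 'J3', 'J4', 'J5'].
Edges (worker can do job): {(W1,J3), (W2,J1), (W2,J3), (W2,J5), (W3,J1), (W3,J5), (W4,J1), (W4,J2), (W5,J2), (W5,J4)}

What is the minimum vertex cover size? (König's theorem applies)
Minimum vertex cover size = 5

By König's theorem: in bipartite graphs,
min vertex cover = max matching = 5

Maximum matching has size 5, so minimum vertex cover also has size 5.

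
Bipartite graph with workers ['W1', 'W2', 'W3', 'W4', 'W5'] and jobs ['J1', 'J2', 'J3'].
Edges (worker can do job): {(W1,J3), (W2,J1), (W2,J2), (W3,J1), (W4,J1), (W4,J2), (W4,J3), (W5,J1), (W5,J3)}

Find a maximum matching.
Matching: {(W3,J1), (W4,J2), (W5,J3)}

Maximum matching (size 3):
  W3 → J1
  W4 → J2
  W5 → J3

Each worker is assigned to at most one job, and each job to at most one worker.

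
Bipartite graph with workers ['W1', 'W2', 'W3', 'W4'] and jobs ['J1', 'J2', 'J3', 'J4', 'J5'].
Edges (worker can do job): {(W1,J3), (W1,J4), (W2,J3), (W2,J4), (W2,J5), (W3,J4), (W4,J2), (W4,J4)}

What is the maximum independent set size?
Maximum independent set = 5

By König's theorem:
- Min vertex cover = Max matching = 4
- Max independent set = Total vertices - Min vertex cover
- Max independent set = 9 - 4 = 5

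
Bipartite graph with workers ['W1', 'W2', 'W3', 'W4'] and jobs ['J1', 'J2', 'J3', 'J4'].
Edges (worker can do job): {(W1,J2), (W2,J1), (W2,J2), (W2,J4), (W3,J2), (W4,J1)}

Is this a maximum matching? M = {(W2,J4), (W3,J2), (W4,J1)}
Yes, size 3 is maximum

Proposed matching has size 3.
Maximum matching size for this graph: 3.

This is a maximum matching.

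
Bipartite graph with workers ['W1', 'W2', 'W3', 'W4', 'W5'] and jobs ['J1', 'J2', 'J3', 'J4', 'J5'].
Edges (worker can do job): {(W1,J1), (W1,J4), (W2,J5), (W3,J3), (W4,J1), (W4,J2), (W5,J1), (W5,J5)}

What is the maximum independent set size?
Maximum independent set = 5

By König's theorem:
- Min vertex cover = Max matching = 5
- Max independent set = Total vertices - Min vertex cover
- Max independent set = 10 - 5 = 5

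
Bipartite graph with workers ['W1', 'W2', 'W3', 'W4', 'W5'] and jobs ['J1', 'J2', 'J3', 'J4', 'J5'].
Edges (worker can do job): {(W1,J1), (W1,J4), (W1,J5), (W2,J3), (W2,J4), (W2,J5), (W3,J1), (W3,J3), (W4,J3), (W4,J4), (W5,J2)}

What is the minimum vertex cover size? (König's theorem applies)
Minimum vertex cover size = 5

By König's theorem: in bipartite graphs,
min vertex cover = max matching = 5

Maximum matching has size 5, so minimum vertex cover also has size 5.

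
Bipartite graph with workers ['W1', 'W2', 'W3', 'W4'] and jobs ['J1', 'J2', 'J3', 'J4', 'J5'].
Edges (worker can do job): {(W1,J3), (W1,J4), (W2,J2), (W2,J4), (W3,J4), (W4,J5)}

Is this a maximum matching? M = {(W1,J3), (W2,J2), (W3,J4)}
No, size 3 is not maximum

Proposed matching has size 3.
Maximum matching size for this graph: 4.

This is NOT maximum - can be improved to size 4.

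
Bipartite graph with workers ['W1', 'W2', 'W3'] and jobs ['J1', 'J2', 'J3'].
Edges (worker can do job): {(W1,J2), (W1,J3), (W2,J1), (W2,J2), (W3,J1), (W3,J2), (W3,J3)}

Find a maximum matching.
Matching: {(W1,J3), (W2,J2), (W3,J1)}

Maximum matching (size 3):
  W1 → J3
  W2 → J2
  W3 → J1

Each worker is assigned to at most one job, and each job to at most one worker.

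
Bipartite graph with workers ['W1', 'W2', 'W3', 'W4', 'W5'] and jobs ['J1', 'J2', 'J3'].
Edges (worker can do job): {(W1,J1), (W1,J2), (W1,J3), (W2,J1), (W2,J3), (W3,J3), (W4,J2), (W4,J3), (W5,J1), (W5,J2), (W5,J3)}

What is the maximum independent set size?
Maximum independent set = 5

By König's theorem:
- Min vertex cover = Max matching = 3
- Max independent set = Total vertices - Min vertex cover
- Max independent set = 8 - 3 = 5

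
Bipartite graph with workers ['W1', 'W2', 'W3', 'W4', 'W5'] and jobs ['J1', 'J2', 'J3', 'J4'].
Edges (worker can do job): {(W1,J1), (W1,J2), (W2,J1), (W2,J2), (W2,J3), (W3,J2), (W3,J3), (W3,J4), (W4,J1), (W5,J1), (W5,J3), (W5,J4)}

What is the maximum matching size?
Maximum matching size = 4

Maximum matching: {(W1,J2), (W3,J3), (W4,J1), (W5,J4)}
Size: 4

This assigns 4 workers to 4 distinct jobs.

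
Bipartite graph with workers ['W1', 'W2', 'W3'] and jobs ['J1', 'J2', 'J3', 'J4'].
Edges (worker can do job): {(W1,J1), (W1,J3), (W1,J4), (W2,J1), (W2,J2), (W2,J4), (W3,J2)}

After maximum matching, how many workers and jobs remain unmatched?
Unmatched: 0 workers, 1 jobs

Maximum matching size: 3
Workers: 3 total, 3 matched, 0 unmatched
Jobs: 4 total, 3 matched, 1 unmatched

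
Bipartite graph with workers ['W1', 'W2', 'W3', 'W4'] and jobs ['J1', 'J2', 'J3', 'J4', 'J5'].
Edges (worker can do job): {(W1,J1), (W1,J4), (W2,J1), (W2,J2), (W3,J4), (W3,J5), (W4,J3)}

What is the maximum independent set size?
Maximum independent set = 5

By König's theorem:
- Min vertex cover = Max matching = 4
- Max independent set = Total vertices - Min vertex cover
- Max independent set = 9 - 4 = 5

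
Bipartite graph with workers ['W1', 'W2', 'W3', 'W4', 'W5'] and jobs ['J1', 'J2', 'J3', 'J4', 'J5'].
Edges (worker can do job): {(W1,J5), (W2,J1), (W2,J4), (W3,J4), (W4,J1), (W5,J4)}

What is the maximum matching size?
Maximum matching size = 3

Maximum matching: {(W1,J5), (W3,J4), (W4,J1)}
Size: 3

This assigns 3 workers to 3 distinct jobs.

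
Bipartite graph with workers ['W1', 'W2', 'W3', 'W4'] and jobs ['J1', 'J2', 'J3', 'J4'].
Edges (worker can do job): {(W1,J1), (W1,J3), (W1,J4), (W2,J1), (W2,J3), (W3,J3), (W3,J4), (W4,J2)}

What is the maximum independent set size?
Maximum independent set = 4

By König's theorem:
- Min vertex cover = Max matching = 4
- Max independent set = Total vertices - Min vertex cover
- Max independent set = 8 - 4 = 4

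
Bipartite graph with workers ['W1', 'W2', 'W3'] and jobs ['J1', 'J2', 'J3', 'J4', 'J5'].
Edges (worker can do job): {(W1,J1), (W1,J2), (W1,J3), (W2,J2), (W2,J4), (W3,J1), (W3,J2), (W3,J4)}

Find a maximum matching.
Matching: {(W1,J2), (W2,J4), (W3,J1)}

Maximum matching (size 3):
  W1 → J2
  W2 → J4
  W3 → J1

Each worker is assigned to at most one job, and each job to at most one worker.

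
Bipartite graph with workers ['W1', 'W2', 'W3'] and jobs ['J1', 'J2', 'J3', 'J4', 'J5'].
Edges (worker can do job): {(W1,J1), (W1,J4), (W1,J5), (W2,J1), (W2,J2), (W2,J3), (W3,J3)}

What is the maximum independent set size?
Maximum independent set = 5

By König's theorem:
- Min vertex cover = Max matching = 3
- Max independent set = Total vertices - Min vertex cover
- Max independent set = 8 - 3 = 5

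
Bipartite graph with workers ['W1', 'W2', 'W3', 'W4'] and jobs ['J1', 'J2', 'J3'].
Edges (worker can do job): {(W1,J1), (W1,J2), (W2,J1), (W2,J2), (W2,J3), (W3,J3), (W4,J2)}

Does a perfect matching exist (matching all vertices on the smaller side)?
Yes, perfect matching exists (size 3)

Perfect matching: {(W1,J1), (W3,J3), (W4,J2)}
All 3 vertices on the smaller side are matched.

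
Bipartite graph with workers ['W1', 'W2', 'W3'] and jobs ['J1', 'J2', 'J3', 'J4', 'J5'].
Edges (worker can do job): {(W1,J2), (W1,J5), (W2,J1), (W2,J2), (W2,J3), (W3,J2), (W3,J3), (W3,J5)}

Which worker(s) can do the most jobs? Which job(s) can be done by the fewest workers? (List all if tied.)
Most versatile: W2, W3 (3 jobs); Least covered: J4 (0 workers)

Worker degrees (jobs they can do): W1:2, W2:3, W3:3
Job degrees (workers who can do it): J1:1, J2:3, J3:2, J4:0, J5:2

Maximum worker degree is 3, achieved by: W2, W3
Minimum job degree is 0, achieved by: J4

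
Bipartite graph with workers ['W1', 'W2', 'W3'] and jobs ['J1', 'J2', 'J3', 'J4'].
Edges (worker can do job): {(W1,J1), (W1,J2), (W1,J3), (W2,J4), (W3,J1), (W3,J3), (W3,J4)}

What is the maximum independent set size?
Maximum independent set = 4

By König's theorem:
- Min vertex cover = Max matching = 3
- Max independent set = Total vertices - Min vertex cover
- Max independent set = 7 - 3 = 4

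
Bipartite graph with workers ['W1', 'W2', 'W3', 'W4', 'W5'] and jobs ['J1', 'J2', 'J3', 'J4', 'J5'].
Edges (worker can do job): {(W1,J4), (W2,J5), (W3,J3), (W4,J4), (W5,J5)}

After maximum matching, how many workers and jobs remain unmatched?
Unmatched: 2 workers, 2 jobs

Maximum matching size: 3
Workers: 5 total, 3 matched, 2 unmatched
Jobs: 5 total, 3 matched, 2 unmatched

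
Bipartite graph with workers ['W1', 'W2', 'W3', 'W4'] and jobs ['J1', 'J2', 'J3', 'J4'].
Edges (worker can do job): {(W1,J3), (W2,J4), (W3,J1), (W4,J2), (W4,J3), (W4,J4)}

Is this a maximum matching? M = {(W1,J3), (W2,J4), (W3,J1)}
No, size 3 is not maximum

Proposed matching has size 3.
Maximum matching size for this graph: 4.

This is NOT maximum - can be improved to size 4.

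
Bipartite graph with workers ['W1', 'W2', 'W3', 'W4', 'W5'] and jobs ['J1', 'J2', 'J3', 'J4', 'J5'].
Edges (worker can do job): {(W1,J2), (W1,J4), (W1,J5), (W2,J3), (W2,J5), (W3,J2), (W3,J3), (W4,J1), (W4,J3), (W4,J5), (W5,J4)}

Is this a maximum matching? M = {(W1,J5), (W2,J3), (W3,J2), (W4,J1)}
No, size 4 is not maximum

Proposed matching has size 4.
Maximum matching size for this graph: 5.

This is NOT maximum - can be improved to size 5.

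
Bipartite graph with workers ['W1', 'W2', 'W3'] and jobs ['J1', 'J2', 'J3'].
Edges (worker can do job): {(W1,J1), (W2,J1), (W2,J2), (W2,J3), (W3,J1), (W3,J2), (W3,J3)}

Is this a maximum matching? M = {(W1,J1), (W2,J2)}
No, size 2 is not maximum

Proposed matching has size 2.
Maximum matching size for this graph: 3.

This is NOT maximum - can be improved to size 3.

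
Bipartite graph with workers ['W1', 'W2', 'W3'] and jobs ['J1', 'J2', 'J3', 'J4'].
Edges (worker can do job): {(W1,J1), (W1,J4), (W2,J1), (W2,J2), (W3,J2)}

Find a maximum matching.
Matching: {(W1,J4), (W2,J1), (W3,J2)}

Maximum matching (size 3):
  W1 → J4
  W2 → J1
  W3 → J2

Each worker is assigned to at most one job, and each job to at most one worker.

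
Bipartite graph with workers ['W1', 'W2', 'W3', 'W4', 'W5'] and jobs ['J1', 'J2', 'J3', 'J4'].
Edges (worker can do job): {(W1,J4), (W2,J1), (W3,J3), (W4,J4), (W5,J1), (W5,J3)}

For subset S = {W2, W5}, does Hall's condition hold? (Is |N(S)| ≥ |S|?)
Yes: |N(S)| = 2, |S| = 2

Subset S = {W2, W5}
Neighbors N(S) = {J1, J3}

|N(S)| = 2, |S| = 2
Hall's condition: |N(S)| ≥ |S| is satisfied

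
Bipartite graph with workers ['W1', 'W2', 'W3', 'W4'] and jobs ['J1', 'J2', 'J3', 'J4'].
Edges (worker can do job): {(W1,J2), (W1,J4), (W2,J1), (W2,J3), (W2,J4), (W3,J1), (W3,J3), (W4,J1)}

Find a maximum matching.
Matching: {(W1,J2), (W2,J4), (W3,J3), (W4,J1)}

Maximum matching (size 4):
  W1 → J2
  W2 → J4
  W3 → J3
  W4 → J1

Each worker is assigned to at most one job, and each job to at most one worker.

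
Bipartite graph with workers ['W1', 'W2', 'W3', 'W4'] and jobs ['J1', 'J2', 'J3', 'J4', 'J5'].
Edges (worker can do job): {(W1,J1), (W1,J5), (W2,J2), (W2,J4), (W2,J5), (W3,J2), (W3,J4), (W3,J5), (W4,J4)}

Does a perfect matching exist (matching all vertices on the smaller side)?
Yes, perfect matching exists (size 4)

Perfect matching: {(W1,J1), (W2,J5), (W3,J2), (W4,J4)}
All 4 vertices on the smaller side are matched.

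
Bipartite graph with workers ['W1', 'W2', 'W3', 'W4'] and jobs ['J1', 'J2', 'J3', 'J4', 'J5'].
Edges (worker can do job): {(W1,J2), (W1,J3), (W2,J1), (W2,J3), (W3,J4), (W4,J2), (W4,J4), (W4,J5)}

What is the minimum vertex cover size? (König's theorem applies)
Minimum vertex cover size = 4

By König's theorem: in bipartite graphs,
min vertex cover = max matching = 4

Maximum matching has size 4, so minimum vertex cover also has size 4.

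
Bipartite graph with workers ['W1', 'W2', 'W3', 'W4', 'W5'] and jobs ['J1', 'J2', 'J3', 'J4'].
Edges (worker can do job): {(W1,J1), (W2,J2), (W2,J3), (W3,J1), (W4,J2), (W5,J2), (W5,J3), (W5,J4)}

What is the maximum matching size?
Maximum matching size = 4

Maximum matching: {(W2,J3), (W3,J1), (W4,J2), (W5,J4)}
Size: 4

This assigns 4 workers to 4 distinct jobs.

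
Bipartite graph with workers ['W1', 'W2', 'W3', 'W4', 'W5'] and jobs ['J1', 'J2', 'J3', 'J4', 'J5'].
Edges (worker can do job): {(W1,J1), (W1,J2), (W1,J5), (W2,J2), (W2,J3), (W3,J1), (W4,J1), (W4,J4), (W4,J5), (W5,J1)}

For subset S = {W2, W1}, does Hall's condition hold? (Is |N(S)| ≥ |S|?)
Yes: |N(S)| = 4, |S| = 2

Subset S = {W2, W1}
Neighbors N(S) = {J1, J2, J3, J5}

|N(S)| = 4, |S| = 2
Hall's condition: |N(S)| ≥ |S| is satisfied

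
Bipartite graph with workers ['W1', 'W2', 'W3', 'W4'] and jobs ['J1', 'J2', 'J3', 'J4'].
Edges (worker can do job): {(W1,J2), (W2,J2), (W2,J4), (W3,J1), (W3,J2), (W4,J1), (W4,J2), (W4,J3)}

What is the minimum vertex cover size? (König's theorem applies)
Minimum vertex cover size = 4

By König's theorem: in bipartite graphs,
min vertex cover = max matching = 4

Maximum matching has size 4, so minimum vertex cover also has size 4.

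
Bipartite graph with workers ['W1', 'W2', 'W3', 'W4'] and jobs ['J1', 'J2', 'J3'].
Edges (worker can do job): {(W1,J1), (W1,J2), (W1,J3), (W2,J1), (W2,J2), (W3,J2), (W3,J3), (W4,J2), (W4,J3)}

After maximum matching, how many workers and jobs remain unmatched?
Unmatched: 1 workers, 0 jobs

Maximum matching size: 3
Workers: 4 total, 3 matched, 1 unmatched
Jobs: 3 total, 3 matched, 0 unmatched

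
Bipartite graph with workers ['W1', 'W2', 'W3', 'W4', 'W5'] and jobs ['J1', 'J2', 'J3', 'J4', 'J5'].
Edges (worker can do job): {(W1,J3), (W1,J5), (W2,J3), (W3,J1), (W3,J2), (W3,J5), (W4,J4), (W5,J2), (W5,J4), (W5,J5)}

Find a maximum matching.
Matching: {(W1,J5), (W2,J3), (W3,J1), (W4,J4), (W5,J2)}

Maximum matching (size 5):
  W1 → J5
  W2 → J3
  W3 → J1
  W4 → J4
  W5 → J2

Each worker is assigned to at most one job, and each job to at most one worker.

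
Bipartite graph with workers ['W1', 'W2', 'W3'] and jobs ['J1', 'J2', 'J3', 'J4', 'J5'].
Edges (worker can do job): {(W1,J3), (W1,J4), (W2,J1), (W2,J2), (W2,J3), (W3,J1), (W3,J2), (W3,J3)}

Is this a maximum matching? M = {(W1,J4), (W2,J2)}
No, size 2 is not maximum

Proposed matching has size 2.
Maximum matching size for this graph: 3.

This is NOT maximum - can be improved to size 3.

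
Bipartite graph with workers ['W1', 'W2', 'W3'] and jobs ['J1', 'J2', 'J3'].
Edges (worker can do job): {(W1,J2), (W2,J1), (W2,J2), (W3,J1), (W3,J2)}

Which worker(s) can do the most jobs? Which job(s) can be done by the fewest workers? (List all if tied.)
Most versatile: W2, W3 (2 jobs); Least covered: J3 (0 workers)

Worker degrees (jobs they can do): W1:1, W2:2, W3:2
Job degrees (workers who can do it): J1:2, J2:3, J3:0

Maximum worker degree is 2, achieved by: W2, W3
Minimum job degree is 0, achieved by: J3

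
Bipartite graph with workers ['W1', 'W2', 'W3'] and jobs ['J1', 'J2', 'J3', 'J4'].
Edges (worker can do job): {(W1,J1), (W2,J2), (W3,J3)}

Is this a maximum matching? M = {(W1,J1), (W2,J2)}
No, size 2 is not maximum

Proposed matching has size 2.
Maximum matching size for this graph: 3.

This is NOT maximum - can be improved to size 3.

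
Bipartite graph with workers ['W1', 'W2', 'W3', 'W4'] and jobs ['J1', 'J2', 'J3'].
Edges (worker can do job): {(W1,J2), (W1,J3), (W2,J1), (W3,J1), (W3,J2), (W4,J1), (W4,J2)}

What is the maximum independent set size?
Maximum independent set = 4

By König's theorem:
- Min vertex cover = Max matching = 3
- Max independent set = Total vertices - Min vertex cover
- Max independent set = 7 - 3 = 4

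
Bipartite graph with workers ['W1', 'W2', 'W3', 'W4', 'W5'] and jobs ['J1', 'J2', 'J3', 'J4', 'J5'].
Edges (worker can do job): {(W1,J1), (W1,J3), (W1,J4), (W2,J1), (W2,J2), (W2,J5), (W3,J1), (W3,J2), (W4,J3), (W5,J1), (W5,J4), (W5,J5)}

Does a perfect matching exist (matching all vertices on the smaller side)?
Yes, perfect matching exists (size 5)

Perfect matching: {(W1,J4), (W2,J2), (W3,J1), (W4,J3), (W5,J5)}
All 5 vertices on the smaller side are matched.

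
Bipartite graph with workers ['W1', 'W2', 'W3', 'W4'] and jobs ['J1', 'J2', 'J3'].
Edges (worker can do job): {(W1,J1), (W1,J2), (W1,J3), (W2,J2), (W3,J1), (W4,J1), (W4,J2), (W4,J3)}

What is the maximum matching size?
Maximum matching size = 3

Maximum matching: {(W1,J3), (W2,J2), (W4,J1)}
Size: 3

This assigns 3 workers to 3 distinct jobs.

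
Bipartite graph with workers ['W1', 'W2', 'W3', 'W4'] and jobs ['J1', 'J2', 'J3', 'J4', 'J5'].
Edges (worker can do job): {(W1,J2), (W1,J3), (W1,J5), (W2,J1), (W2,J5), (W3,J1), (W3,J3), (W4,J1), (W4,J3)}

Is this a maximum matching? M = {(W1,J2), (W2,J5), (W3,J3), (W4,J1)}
Yes, size 4 is maximum

Proposed matching has size 4.
Maximum matching size for this graph: 4.

This is a maximum matching.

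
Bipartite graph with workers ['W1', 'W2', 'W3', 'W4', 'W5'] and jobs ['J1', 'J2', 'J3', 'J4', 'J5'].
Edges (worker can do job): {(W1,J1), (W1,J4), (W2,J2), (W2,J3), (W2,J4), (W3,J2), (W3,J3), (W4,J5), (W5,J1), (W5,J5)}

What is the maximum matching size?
Maximum matching size = 5

Maximum matching: {(W1,J4), (W2,J3), (W3,J2), (W4,J5), (W5,J1)}
Size: 5

This assigns 5 workers to 5 distinct jobs.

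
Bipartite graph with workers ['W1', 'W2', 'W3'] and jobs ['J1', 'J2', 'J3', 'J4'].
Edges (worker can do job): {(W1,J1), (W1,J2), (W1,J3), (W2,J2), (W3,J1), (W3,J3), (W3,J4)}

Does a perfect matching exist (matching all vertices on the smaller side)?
Yes, perfect matching exists (size 3)

Perfect matching: {(W1,J1), (W2,J2), (W3,J4)}
All 3 vertices on the smaller side are matched.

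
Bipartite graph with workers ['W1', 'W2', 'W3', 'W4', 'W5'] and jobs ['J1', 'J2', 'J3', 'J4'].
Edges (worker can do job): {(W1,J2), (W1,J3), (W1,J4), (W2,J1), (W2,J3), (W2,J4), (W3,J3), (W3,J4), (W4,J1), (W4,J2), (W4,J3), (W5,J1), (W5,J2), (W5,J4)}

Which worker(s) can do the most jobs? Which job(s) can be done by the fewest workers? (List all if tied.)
Most versatile: W1, W2, W4, W5 (3 jobs); Least covered: J1, J2 (3 workers)

Worker degrees (jobs they can do): W1:3, W2:3, W3:2, W4:3, W5:3
Job degrees (workers who can do it): J1:3, J2:3, J3:4, J4:4

Maximum worker degree is 3, achieved by: W1, W2, W4, W5
Minimum job degree is 3, achieved by: J1, J2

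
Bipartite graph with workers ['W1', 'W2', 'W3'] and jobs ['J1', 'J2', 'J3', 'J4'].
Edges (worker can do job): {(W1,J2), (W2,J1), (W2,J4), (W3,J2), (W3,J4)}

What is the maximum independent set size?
Maximum independent set = 4

By König's theorem:
- Min vertex cover = Max matching = 3
- Max independent set = Total vertices - Min vertex cover
- Max independent set = 7 - 3 = 4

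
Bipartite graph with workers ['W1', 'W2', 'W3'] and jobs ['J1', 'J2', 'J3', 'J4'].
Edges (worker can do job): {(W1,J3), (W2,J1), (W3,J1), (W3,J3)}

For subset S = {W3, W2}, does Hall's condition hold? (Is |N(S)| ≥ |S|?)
Yes: |N(S)| = 2, |S| = 2

Subset S = {W3, W2}
Neighbors N(S) = {J1, J3}

|N(S)| = 2, |S| = 2
Hall's condition: |N(S)| ≥ |S| is satisfied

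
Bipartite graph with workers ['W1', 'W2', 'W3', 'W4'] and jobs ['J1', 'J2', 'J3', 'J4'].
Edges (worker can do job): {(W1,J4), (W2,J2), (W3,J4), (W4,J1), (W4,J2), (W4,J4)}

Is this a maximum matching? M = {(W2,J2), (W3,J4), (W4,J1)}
Yes, size 3 is maximum

Proposed matching has size 3.
Maximum matching size for this graph: 3.

This is a maximum matching.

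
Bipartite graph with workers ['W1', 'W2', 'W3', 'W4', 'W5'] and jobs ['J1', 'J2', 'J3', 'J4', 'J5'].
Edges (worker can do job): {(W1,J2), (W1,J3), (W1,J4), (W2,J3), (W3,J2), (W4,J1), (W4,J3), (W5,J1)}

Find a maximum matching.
Matching: {(W1,J4), (W3,J2), (W4,J3), (W5,J1)}

Maximum matching (size 4):
  W1 → J4
  W3 → J2
  W4 → J3
  W5 → J1

Each worker is assigned to at most one job, and each job to at most one worker.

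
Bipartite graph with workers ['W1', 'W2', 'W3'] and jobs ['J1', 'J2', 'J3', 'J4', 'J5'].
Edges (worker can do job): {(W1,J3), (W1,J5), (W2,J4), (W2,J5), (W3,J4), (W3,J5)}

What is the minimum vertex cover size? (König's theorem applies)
Minimum vertex cover size = 3

By König's theorem: in bipartite graphs,
min vertex cover = max matching = 3

Maximum matching has size 3, so minimum vertex cover also has size 3.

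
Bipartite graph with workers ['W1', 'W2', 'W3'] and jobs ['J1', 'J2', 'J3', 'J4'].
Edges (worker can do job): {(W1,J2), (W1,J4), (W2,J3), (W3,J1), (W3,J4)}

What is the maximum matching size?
Maximum matching size = 3

Maximum matching: {(W1,J2), (W2,J3), (W3,J4)}
Size: 3

This assigns 3 workers to 3 distinct jobs.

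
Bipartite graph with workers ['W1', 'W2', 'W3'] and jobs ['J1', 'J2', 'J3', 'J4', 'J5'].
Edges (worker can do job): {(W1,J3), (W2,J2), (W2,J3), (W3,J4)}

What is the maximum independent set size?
Maximum independent set = 5

By König's theorem:
- Min vertex cover = Max matching = 3
- Max independent set = Total vertices - Min vertex cover
- Max independent set = 8 - 3 = 5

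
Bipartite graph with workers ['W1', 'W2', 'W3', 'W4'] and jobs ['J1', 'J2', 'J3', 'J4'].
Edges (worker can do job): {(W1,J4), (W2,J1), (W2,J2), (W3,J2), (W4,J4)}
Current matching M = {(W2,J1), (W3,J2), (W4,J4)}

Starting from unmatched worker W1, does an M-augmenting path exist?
No augmenting path from W1

Alternating search from W1 reaches jobs: {J4}.
Every reachable job is already matched in M, and following those matched edges back to workers exposes no further unvisited jobs.
No M-augmenting path from W1 exists.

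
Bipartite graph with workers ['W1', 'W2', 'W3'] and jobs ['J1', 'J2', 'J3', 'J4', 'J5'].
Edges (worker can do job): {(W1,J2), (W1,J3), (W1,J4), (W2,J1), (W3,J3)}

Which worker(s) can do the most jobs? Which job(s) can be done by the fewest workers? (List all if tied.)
Most versatile: W1 (3 jobs); Least covered: J5 (0 workers)

Worker degrees (jobs they can do): W1:3, W2:1, W3:1
Job degrees (workers who can do it): J1:1, J2:1, J3:2, J4:1, J5:0

Maximum worker degree is 3, achieved by: W1
Minimum job degree is 0, achieved by: J5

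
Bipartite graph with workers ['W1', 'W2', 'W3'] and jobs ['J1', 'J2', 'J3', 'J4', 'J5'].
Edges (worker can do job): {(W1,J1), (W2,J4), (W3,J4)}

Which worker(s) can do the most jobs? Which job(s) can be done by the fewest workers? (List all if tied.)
Most versatile: W1, W2, W3 (1 jobs); Least covered: J2, J3, J5 (0 workers)

Worker degrees (jobs they can do): W1:1, W2:1, W3:1
Job degrees (workers who can do it): J1:1, J2:0, J3:0, J4:2, J5:0

Maximum worker degree is 1, achieved by: W1, W2, W3
Minimum job degree is 0, achieved by: J2, J3, J5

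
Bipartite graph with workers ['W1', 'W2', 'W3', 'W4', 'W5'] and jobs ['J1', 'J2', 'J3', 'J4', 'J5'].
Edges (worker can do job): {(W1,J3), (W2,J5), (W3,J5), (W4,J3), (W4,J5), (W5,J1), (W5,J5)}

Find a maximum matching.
Matching: {(W3,J5), (W4,J3), (W5,J1)}

Maximum matching (size 3):
  W3 → J5
  W4 → J3
  W5 → J1

Each worker is assigned to at most one job, and each job to at most one worker.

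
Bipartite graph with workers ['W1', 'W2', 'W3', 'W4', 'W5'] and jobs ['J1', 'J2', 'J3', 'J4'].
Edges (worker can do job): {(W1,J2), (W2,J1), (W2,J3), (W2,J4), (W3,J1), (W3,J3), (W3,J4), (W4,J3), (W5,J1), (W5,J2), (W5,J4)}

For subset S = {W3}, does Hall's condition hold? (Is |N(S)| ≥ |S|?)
Yes: |N(S)| = 3, |S| = 1

Subset S = {W3}
Neighbors N(S) = {J1, J3, J4}

|N(S)| = 3, |S| = 1
Hall's condition: |N(S)| ≥ |S| is satisfied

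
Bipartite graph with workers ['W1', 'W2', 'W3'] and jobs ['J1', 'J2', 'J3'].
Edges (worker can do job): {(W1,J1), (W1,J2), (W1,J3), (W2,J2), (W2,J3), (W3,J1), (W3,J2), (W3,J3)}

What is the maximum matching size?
Maximum matching size = 3

Maximum matching: {(W1,J1), (W2,J2), (W3,J3)}
Size: 3

This assigns 3 workers to 3 distinct jobs.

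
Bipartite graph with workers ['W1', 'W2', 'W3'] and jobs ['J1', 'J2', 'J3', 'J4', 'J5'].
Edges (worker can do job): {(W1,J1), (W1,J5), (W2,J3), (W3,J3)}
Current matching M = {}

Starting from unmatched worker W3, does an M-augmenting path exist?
Yes: W3 → J3

An M-augmenting path alternates non-matching / matching edges, starting and ending at unmatched vertices.
Path: W3 → J3
(J3 is unmatched in M, so the path is augmenting.)
Flipping edges along this path would increase |M| from 0 to 1.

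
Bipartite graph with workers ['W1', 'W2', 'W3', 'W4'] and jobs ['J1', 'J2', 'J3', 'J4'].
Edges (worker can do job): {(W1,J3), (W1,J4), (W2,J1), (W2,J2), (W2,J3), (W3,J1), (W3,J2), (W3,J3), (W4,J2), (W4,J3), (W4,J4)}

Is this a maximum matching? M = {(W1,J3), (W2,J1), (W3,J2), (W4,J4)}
Yes, size 4 is maximum

Proposed matching has size 4.
Maximum matching size for this graph: 4.

This is a maximum matching.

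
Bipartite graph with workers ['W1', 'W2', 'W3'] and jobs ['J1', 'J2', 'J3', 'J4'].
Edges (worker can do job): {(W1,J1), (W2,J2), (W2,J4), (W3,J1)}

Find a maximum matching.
Matching: {(W2,J2), (W3,J1)}

Maximum matching (size 2):
  W2 → J2
  W3 → J1

Each worker is assigned to at most one job, and each job to at most one worker.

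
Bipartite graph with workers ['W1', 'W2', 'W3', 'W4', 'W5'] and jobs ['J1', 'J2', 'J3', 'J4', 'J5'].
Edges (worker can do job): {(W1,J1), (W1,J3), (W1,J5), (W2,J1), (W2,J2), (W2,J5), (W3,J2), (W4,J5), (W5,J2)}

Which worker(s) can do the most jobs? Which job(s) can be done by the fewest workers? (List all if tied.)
Most versatile: W1, W2 (3 jobs); Least covered: J4 (0 workers)

Worker degrees (jobs they can do): W1:3, W2:3, W3:1, W4:1, W5:1
Job degrees (workers who can do it): J1:2, J2:3, J3:1, J4:0, J5:3

Maximum worker degree is 3, achieved by: W1, W2
Minimum job degree is 0, achieved by: J4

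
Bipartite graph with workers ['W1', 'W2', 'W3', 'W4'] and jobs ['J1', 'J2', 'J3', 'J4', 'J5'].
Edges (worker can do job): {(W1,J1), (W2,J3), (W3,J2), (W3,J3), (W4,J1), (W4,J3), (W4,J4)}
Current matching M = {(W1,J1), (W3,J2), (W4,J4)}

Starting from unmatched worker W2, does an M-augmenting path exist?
Yes: W2 → J3

An M-augmenting path alternates non-matching / matching edges, starting and ending at unmatched vertices.
Path: W2 → J3
(J3 is unmatched in M, so the path is augmenting.)
Flipping edges along this path would increase |M| from 3 to 4.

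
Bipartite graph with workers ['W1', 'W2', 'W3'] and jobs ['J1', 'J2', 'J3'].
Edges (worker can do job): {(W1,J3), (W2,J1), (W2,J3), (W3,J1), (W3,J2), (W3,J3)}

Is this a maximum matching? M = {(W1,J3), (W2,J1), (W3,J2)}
Yes, size 3 is maximum

Proposed matching has size 3.
Maximum matching size for this graph: 3.

This is a maximum matching.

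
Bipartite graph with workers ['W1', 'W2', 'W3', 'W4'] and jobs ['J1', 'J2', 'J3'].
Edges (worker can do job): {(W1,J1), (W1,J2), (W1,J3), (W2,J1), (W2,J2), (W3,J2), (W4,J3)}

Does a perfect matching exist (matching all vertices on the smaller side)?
Yes, perfect matching exists (size 3)

Perfect matching: {(W1,J1), (W3,J2), (W4,J3)}
All 3 vertices on the smaller side are matched.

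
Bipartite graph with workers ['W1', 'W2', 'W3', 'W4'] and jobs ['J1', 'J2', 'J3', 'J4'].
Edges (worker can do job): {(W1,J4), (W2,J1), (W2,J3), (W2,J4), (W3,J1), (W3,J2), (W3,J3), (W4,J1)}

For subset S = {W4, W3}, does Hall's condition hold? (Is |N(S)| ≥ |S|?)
Yes: |N(S)| = 3, |S| = 2

Subset S = {W4, W3}
Neighbors N(S) = {J1, J2, J3}

|N(S)| = 3, |S| = 2
Hall's condition: |N(S)| ≥ |S| is satisfied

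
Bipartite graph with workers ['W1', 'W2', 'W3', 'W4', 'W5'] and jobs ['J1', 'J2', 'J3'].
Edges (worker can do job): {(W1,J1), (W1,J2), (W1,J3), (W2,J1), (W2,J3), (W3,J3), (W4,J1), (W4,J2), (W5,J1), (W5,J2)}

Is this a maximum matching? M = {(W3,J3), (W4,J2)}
No, size 2 is not maximum

Proposed matching has size 2.
Maximum matching size for this graph: 3.

This is NOT maximum - can be improved to size 3.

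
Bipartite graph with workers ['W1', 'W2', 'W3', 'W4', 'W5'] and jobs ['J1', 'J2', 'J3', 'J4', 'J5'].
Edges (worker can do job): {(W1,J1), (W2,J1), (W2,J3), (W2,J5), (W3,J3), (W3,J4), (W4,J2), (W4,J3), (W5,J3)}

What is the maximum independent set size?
Maximum independent set = 5

By König's theorem:
- Min vertex cover = Max matching = 5
- Max independent set = Total vertices - Min vertex cover
- Max independent set = 10 - 5 = 5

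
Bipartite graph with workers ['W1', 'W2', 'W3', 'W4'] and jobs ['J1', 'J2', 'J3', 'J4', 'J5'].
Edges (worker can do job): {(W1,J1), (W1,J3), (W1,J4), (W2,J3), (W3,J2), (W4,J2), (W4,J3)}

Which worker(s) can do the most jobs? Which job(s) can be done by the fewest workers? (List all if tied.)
Most versatile: W1 (3 jobs); Least covered: J5 (0 workers)

Worker degrees (jobs they can do): W1:3, W2:1, W3:1, W4:2
Job degrees (workers who can do it): J1:1, J2:2, J3:3, J4:1, J5:0

Maximum worker degree is 3, achieved by: W1
Minimum job degree is 0, achieved by: J5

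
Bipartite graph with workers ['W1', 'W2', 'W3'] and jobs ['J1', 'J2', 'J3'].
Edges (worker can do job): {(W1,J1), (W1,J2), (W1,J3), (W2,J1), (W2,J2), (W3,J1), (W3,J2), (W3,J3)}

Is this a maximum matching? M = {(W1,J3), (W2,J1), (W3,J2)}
Yes, size 3 is maximum

Proposed matching has size 3.
Maximum matching size for this graph: 3.

This is a maximum matching.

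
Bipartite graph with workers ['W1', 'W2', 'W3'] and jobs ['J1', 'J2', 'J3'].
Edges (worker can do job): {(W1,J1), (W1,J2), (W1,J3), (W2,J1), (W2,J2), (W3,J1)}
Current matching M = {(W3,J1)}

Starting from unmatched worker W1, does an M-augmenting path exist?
Yes: W1 → J3

An M-augmenting path alternates non-matching / matching edges, starting and ending at unmatched vertices.
Path: W1 → J3
(J3 is unmatched in M, so the path is augmenting.)
Flipping edges along this path would increase |M| from 1 to 2.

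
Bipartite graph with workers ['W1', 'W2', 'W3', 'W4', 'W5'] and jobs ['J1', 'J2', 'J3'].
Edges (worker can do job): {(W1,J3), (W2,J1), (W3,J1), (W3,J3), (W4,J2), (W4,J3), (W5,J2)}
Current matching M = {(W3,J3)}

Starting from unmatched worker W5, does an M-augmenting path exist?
Yes: W5 → J2

An M-augmenting path alternates non-matching / matching edges, starting and ending at unmatched vertices.
Path: W5 → J2
(J2 is unmatched in M, so the path is augmenting.)
Flipping edges along this path would increase |M| from 1 to 2.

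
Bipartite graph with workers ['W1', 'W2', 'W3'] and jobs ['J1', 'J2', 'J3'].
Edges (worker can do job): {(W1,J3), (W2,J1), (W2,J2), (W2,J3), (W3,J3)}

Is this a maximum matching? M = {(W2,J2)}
No, size 1 is not maximum

Proposed matching has size 1.
Maximum matching size for this graph: 2.

This is NOT maximum - can be improved to size 2.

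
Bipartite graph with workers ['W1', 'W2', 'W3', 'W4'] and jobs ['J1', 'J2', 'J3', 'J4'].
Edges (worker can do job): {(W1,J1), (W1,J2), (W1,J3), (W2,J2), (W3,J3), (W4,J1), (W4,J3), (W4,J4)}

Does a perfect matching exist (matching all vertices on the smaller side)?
Yes, perfect matching exists (size 4)

Perfect matching: {(W1,J1), (W2,J2), (W3,J3), (W4,J4)}
All 4 vertices on the smaller side are matched.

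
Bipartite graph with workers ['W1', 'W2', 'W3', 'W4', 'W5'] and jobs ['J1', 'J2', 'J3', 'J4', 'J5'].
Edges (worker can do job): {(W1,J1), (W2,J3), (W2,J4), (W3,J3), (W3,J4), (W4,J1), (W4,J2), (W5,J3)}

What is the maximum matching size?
Maximum matching size = 4

Maximum matching: {(W1,J1), (W3,J4), (W4,J2), (W5,J3)}
Size: 4

This assigns 4 workers to 4 distinct jobs.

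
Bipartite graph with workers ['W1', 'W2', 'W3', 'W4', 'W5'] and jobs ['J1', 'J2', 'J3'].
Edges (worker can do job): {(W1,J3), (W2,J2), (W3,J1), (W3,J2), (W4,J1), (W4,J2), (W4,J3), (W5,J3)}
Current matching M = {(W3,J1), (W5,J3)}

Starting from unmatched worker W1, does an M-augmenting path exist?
No augmenting path from W1

Alternating search from W1 reaches jobs: {J3}.
Every reachable job is already matched in M, and following those matched edges back to workers exposes no further unvisited jobs.
No M-augmenting path from W1 exists.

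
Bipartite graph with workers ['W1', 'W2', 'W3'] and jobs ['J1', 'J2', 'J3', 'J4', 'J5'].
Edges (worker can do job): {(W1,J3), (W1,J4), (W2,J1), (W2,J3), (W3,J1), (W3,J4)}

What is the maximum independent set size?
Maximum independent set = 5

By König's theorem:
- Min vertex cover = Max matching = 3
- Max independent set = Total vertices - Min vertex cover
- Max independent set = 8 - 3 = 5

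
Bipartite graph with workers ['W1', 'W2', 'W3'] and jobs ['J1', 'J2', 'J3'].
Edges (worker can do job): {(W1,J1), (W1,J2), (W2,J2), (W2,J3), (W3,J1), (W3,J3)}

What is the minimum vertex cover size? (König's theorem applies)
Minimum vertex cover size = 3

By König's theorem: in bipartite graphs,
min vertex cover = max matching = 3

Maximum matching has size 3, so minimum vertex cover also has size 3.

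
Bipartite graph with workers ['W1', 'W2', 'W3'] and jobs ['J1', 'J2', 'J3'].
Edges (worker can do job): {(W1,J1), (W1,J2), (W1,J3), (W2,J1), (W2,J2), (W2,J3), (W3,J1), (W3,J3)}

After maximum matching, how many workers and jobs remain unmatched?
Unmatched: 0 workers, 0 jobs

Maximum matching size: 3
Workers: 3 total, 3 matched, 0 unmatched
Jobs: 3 total, 3 matched, 0 unmatched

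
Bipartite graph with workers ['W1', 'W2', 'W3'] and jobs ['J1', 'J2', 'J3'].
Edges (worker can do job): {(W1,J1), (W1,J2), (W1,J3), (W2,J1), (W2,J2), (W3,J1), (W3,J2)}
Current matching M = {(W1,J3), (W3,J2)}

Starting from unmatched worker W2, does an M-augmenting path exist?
Yes: W2 → J2 → W3 → J1

An M-augmenting path alternates non-matching / matching edges, starting and ending at unmatched vertices.
Path: W2 → J2 → W3 → J1
(J1 is unmatched in M, so the path is augmenting.)
Flipping edges along this path would increase |M| from 2 to 3.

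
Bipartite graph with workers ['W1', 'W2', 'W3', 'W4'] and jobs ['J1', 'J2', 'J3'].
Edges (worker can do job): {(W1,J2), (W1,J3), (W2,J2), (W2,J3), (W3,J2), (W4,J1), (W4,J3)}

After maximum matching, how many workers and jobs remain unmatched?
Unmatched: 1 workers, 0 jobs

Maximum matching size: 3
Workers: 4 total, 3 matched, 1 unmatched
Jobs: 3 total, 3 matched, 0 unmatched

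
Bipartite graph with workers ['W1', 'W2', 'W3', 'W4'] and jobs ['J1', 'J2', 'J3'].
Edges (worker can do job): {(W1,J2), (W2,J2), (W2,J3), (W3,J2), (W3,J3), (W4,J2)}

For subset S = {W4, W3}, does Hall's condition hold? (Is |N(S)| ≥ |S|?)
Yes: |N(S)| = 2, |S| = 2

Subset S = {W4, W3}
Neighbors N(S) = {J2, J3}

|N(S)| = 2, |S| = 2
Hall's condition: |N(S)| ≥ |S| is satisfied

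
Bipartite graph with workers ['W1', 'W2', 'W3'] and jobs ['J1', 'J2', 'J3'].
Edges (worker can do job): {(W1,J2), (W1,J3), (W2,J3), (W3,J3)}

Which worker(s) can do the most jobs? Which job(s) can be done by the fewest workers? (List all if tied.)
Most versatile: W1 (2 jobs); Least covered: J1 (0 workers)

Worker degrees (jobs they can do): W1:2, W2:1, W3:1
Job degrees (workers who can do it): J1:0, J2:1, J3:3

Maximum worker degree is 2, achieved by: W1
Minimum job degree is 0, achieved by: J1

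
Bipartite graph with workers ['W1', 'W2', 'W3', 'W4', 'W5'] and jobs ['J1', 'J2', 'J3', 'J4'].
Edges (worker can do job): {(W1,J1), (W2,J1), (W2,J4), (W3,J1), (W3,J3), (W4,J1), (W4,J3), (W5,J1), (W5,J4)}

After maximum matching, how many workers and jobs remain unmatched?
Unmatched: 2 workers, 1 jobs

Maximum matching size: 3
Workers: 5 total, 3 matched, 2 unmatched
Jobs: 4 total, 3 matched, 1 unmatched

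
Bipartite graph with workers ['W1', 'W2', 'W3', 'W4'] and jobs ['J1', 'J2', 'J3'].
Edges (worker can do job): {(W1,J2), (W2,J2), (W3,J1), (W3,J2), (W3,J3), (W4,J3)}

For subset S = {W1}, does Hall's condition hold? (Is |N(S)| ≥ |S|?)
Yes: |N(S)| = 1, |S| = 1

Subset S = {W1}
Neighbors N(S) = {J2}

|N(S)| = 1, |S| = 1
Hall's condition: |N(S)| ≥ |S| is satisfied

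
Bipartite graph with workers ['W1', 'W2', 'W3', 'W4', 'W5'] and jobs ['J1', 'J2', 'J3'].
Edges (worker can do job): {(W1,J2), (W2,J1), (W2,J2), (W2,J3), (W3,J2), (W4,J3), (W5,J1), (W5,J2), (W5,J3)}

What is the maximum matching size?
Maximum matching size = 3

Maximum matching: {(W3,J2), (W4,J3), (W5,J1)}
Size: 3

This assigns 3 workers to 3 distinct jobs.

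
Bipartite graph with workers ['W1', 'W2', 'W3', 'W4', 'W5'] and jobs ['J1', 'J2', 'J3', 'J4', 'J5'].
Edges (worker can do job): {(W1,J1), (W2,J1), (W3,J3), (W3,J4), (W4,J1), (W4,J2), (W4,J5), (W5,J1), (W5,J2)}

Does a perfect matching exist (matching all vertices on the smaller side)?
No, maximum matching has size 4 < 5

Maximum matching has size 4, need 5 for perfect matching.
Unmatched workers: ['W2']
Unmatched jobs: ['J4']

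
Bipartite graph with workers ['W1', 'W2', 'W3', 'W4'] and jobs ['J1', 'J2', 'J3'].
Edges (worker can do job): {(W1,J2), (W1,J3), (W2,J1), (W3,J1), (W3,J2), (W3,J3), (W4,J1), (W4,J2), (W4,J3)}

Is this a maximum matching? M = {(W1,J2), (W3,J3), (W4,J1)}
Yes, size 3 is maximum

Proposed matching has size 3.
Maximum matching size for this graph: 3.

This is a maximum matching.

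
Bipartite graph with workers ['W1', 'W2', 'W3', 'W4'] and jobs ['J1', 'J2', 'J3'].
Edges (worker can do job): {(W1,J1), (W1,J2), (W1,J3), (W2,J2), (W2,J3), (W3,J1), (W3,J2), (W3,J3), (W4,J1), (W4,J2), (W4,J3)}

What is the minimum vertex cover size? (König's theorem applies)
Minimum vertex cover size = 3

By König's theorem: in bipartite graphs,
min vertex cover = max matching = 3

Maximum matching has size 3, so minimum vertex cover also has size 3.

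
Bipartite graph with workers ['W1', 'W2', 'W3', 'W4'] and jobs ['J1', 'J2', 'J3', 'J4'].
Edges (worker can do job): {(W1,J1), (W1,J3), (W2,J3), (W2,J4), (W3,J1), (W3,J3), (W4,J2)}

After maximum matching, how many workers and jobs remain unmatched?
Unmatched: 0 workers, 0 jobs

Maximum matching size: 4
Workers: 4 total, 4 matched, 0 unmatched
Jobs: 4 total, 4 matched, 0 unmatched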